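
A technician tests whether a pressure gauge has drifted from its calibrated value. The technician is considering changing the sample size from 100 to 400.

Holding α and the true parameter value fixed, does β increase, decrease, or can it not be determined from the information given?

It decreases.

A larger sample reduces the standard error, pulling the sampling distribution under Ha further from the non-rejection region.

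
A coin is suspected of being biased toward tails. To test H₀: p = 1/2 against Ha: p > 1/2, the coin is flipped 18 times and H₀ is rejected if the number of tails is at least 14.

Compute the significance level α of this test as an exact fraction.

The Type I error probability is α = P(K ≥ 14) computed under H₀, where K ~ Binomial(18, 1/2).
P(K ≥ 14) = [C(18,14) + C(18,15) + C(18,16) + C(18,17) + C(18,18)] / 2^18 = (3060 + 816 + 153 + 18 + 1) / 262144 = 4048/262144 = 253/16384.

253/16384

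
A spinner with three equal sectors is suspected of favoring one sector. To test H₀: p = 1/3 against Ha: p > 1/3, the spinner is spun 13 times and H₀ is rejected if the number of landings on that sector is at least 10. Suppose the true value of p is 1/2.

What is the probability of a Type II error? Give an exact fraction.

β = P(fail to reject H₀ | Ha true) = P(S ≤ 9 | p = 1/2), S ~ Binomial(13, 1/2).
Summing C(13,j)·(1/2)^j·(1/2)^{13-j} for j = 0..9 gives 3907/4096.

3907/4096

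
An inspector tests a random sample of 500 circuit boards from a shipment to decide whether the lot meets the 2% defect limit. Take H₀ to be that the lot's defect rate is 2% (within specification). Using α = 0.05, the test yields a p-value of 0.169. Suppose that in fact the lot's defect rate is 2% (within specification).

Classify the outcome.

Since p = 0.169 ≥ α = 0.05, H₀ is not rejected.
H₀ is true (actually the lot's defect rate is 2% (within specification)).
The decision matches the true state — no error.

Neither — the decision is correct.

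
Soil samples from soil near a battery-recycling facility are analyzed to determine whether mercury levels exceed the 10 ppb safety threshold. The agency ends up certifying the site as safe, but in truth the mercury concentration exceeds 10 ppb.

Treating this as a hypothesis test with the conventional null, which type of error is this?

Type II error

The null hypothesis here is that the mercury concentration is at or below 10 ppb (safe).
'Certifying the site as safe' corresponds to failing to reject H₀.
H₀ was not rejected but H₀ is false — a Type II error (false negative).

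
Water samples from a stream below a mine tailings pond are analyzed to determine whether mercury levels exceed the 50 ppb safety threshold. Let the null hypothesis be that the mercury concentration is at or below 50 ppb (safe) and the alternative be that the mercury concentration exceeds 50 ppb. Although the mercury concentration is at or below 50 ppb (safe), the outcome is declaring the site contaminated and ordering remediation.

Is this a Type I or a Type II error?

'Declaring the site contaminated and ordering remediation' corresponds to rejecting H₀.
H₀ was rejected but H₀ is true — a Type I error (false positive).

Type I error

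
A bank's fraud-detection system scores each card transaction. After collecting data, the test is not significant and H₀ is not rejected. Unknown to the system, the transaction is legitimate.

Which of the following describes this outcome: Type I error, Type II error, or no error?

The conventional null hypothesis here is that the transaction is legitimate.
The test retained a true H₀ — the decision matches the true state.

No error (correct decision).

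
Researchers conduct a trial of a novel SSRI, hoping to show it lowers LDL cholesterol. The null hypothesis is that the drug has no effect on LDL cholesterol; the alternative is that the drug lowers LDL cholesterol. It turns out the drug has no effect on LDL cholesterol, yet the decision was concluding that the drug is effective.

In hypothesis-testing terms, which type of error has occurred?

Type I error

'Concluding that the drug is effective' corresponds to rejecting H₀.
H₀ was rejected but H₀ is true — a Type I error (false positive).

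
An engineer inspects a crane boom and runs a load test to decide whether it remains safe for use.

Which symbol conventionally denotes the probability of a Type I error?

α

P(Type I error) = P(reject H₀ | H₀ true) = α, the significance level.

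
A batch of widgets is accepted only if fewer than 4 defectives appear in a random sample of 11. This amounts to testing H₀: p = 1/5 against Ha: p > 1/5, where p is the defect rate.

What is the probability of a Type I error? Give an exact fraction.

Under H₀, X ~ Binomial(11, 1/5); the Type I error rate is P(X ≥ 4).
Via the complement, α = 1 − Σ_{j=0}^{3} C(11,j)(1/5)^j(4/5)^{11-j} = 12589/78125.

12589/78125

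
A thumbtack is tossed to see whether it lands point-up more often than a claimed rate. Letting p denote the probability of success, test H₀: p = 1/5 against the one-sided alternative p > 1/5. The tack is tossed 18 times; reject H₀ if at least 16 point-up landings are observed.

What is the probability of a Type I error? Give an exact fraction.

2521/3814697265625

Under H₀, X ~ Binomial(18, 1/5), and α = P(X ≥ 16).
Adding the binomial terms for j = 16 through 18 with p = 1/5 yields 2521/3814697265625.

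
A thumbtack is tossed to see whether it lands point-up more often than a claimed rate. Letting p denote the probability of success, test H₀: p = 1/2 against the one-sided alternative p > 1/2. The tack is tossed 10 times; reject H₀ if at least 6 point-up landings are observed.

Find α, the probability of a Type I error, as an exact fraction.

α = P(reject H₀ | H₀ true) = P(X ≥ 6 | p = 1/2), with X ~ Binomial(10, 1/2).
Summing the upper tail: (210 + 120 + 45 + 10 + 1) / 2^10 = 386/1024 = 193/512.

193/512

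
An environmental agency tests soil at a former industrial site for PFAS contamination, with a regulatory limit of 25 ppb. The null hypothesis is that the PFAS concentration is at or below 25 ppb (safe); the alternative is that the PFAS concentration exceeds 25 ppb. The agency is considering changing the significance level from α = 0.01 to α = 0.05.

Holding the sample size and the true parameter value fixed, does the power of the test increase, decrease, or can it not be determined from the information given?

It increases.

With a larger α the critical value moves toward the center, so more of the Ha sampling distribution lies in the rejection region.
Since power = 1 − β and β decreases, power increases.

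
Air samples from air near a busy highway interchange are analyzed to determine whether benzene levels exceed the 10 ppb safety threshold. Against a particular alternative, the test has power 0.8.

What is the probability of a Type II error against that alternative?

Power = 1 − β, so β = 1 − 0.8 = 0.2.

0.2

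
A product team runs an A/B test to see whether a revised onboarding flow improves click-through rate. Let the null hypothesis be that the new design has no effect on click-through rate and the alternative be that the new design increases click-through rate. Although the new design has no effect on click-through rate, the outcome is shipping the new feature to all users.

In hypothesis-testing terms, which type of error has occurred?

Type I error

'Shipping the new feature to all users' corresponds to rejecting H₀.
H₀ was rejected but H₀ is true — a Type I error (false positive).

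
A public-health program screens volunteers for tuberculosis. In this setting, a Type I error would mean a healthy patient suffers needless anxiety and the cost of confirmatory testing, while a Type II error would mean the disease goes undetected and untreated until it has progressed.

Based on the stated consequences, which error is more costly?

The Type II consequence (the disease goes undetected and untreated until it has progressed) is more severe than the Type I consequence (a healthy patient suffers needless anxiety and the cost of confirmatory testing).

Type II error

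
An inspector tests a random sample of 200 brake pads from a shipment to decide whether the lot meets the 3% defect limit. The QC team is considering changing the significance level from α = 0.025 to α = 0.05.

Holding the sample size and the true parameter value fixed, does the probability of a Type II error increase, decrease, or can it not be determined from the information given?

Relaxing α lowers the evidence threshold; under Ha, outcomes that previously fell short now trigger rejection.

It decreases.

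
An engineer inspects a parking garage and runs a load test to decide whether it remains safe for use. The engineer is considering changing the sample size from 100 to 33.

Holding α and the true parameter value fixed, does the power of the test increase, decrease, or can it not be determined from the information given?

It decreases.

With less data the test statistic is noisier; under Ha, more outcomes land inside the acceptance region.
Since power = 1 − β and β increases, power decreases.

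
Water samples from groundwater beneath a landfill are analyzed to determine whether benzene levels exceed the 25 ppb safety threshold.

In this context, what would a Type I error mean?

With the conventional null hypothesis that the benzene concentration is at or below 25 ppb (safe):
A Type I error is rejecting H₀ when H₀ is true.
Here that means declaring the site contaminated and ordering remediation when actually the benzene concentration is at or below 25 ppb (safe).

A Type I error would mean concluding that the benzene concentration exceeds 25 ppb when in fact the benzene concentration is at or below 25 ppb (safe).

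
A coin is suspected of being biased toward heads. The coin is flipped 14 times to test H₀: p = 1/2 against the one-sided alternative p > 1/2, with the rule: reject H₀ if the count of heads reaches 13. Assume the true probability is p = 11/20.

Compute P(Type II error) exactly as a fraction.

β = P(fail to reject H₀ | Ha true) = P(Y ≤ 12 | p = 11/20), Y ~ Binomial(14, 11/20).
Adding the binomial probabilities P(Y=0)+…+P(Y=12) at p = 11/20 gives 1633670388436281453/1638400000000000000.

1633670388436281453/1638400000000000000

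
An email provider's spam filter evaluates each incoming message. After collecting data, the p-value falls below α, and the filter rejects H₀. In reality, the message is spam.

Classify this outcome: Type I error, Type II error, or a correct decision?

The conventional null hypothesis here is that the message is legitimate (not spam).
The test rejected a false H₀ — the decision matches the true state.

Neither — the decision is correct.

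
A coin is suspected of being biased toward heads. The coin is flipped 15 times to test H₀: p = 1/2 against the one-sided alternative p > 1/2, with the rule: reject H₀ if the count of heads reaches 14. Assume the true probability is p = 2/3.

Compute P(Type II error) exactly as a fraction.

14070379/14348907

Under the alternative p = 2/3, Y ~ Binomial(15, 2/3); β is the probability the test does not reject, P(Y < 14).
Equivalently, β = 1 − P(Y ≥ 14) = 14070379/14348907.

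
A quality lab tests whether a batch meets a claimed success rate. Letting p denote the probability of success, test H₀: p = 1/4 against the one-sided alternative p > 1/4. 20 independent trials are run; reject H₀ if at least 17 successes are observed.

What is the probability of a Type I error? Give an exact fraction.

32551/1099511627776

Under H₀, X ~ Binomial(20, 1/4), and α = P(X ≥ 17).
P(X ≥ 17) = Σ_{j=17}^{20} C(20,j)·(1/4)^j·(3/4)^{20-j} = 32551/1099511627776.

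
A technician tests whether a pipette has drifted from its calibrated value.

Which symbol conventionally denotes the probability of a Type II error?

P(Type II error) = P(fail to reject H₀ | H₀ false) = β.

β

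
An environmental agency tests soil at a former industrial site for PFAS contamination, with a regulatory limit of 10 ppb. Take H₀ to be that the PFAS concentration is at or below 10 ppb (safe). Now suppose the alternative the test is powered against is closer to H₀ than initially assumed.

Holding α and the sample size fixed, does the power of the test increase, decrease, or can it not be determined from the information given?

A smaller true effect puts the Ha sampling distribution closer to H₀, so more of it falls in the non-rejection region.
Since power = 1 − β and β increases, power decreases.

It decreases.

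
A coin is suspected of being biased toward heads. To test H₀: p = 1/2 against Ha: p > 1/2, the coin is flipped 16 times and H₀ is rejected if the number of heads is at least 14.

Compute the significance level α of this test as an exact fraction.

The Type I error probability is α = P(S ≥ 14) computed under H₀, where S ~ Binomial(16, 1/2).
P(S ≥ 14) = [C(16,14) + C(16,15) + C(16,16)] / 2^16 = (120 + 16 + 1) / 65536 = 137/65536.

137/65536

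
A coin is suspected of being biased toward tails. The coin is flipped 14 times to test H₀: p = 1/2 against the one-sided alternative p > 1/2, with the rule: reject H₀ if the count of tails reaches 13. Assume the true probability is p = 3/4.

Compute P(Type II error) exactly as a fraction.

241331965/268435456

β = P(fail to reject H₀ | Ha true) = P(K ≤ 12 | p = 3/4), K ~ Binomial(14, 3/4).
Equivalently, β = 1 − P(K ≥ 13) = 241331965/268435456.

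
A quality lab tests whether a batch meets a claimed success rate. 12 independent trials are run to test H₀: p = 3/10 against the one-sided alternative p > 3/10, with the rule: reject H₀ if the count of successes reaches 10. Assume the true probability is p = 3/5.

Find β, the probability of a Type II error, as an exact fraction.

44753744/48828125

A Type II error is failing to reject when Ha holds: with p = 3/5, β = P(X ≤ 9).
Summing C(12,j)·(3/5)^j·(2/5)^{12-j} for j = 0..9 gives 44753744/48828125.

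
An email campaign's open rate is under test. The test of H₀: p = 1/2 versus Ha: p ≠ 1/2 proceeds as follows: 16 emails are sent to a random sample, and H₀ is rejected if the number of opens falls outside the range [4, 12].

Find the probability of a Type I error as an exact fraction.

697/32768

Under H₀, Y ~ Binomial(16, 1/2); α is the probability of landing in either tail, P(Y ≤ 3) + P(Y ≥ 13).
The two tails are symmetric, so α = 2·(1 + 16 + 120 + 560)/2^16 = 1394/65536 = 697/32768.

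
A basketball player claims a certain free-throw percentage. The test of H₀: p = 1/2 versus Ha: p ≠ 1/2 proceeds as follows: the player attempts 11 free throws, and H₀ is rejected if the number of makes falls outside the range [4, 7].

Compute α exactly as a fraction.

29/128

The significance level is the null-hypothesis probability of the rejection region {≤3} ∪ {≥8}.
The two tails are symmetric, so α = 2·(1 + 11 + 55 + 165)/2^11 = 464/2048 = 29/128.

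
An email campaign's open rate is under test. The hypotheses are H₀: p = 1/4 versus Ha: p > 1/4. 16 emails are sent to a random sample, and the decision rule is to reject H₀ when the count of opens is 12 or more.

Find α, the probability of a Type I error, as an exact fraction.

α = P(reject H₀ | H₀ true) = P(S ≥ 12 | p = 1/4), with S ~ Binomial(16, 1/4).
P(S ≥ 12) = Σ_{j=12}^{16} C(16,j)·(1/4)^j·(3/4)^{16-j} = 163669/4294967296.

163669/4294967296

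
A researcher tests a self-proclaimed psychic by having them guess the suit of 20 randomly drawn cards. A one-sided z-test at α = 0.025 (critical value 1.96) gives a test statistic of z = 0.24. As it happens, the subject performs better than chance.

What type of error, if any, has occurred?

The conventional null hypothesis is that the subject is guessing at random (p = 1/4).
Since z = 0.24 ≤ z* = 1.96, H₀ is not rejected.
H₀ is false (actually the subject performs better than chance).
Failing to reject a false H₀ is a Type II error.

Type II error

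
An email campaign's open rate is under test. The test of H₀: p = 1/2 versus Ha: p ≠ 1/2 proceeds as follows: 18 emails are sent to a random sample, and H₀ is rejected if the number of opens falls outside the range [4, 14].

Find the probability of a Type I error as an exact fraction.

α = P(K ≤ 3 or K ≥ 15 | p = 1/2), K ~ Binomial(18, 1/2).
By symmetry, α = 2·P(K ≤ 3) = 2·(1 + 18 + 153 + 816)/262144 = 1976/262144 = 247/32768.

247/32768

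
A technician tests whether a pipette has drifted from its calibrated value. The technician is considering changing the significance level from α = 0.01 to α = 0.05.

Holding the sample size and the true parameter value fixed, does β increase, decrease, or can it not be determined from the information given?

It decreases.

With a larger α the critical value moves toward the center, so more of the Ha sampling distribution lies in the rejection region.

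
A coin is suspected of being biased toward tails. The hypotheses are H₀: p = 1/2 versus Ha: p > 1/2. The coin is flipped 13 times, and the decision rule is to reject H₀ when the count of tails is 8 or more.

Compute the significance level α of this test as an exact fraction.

595/2048

α = P(reject H₀ | H₀ true) = P(K ≥ 8 | p = 1/2), with K ~ Binomial(13, 1/2).
Summing the upper tail: (1287 + 715 + 286 + 78 + 13 + 1) / 2^13 = 2380/8192 = 595/2048.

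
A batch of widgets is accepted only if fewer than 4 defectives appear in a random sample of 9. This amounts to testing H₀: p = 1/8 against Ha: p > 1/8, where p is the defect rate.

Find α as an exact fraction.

α = P(reject H₀ | H₀ true) = P(X ≥ 4 | p = 1/8), X ~ Binomial(9, 1/8).
Via the complement, α = 1 − Σ_{j=0}^{3} C(9,j)(1/8)^j(7/8)^{9-j} = 76589/4194304.

76589/4194304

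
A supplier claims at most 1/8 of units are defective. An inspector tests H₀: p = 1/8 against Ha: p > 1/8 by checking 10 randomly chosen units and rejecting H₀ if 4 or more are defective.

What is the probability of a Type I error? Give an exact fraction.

The significance level is the probability, assuming p = 1/8, of seeing 4 or more defectives in 10 draws.
Computing the lower-tail complement: 1 − 261063131/268435456 = 7372325/268435456.

7372325/268435456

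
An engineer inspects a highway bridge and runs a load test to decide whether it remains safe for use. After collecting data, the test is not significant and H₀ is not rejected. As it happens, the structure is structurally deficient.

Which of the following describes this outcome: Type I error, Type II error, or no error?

Type II error

The conventional null hypothesis here is that the structure meets the required load capacity (safe).
H₀ was not rejected, but H₀ is actually false.
Failing to reject a false null hypothesis is a Type II error (false negative).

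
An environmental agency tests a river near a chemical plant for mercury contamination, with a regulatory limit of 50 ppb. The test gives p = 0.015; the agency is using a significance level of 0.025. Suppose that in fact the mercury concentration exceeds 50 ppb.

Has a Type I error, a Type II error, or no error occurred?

No error (correct decision).

The conventional null hypothesis is that the mercury concentration is at or below 50 ppb (safe).
Since p = 0.015 < α = 0.025, H₀ is rejected.
H₀ is false (actually the mercury concentration exceeds 50 ppb).
The decision matches the true state — no error.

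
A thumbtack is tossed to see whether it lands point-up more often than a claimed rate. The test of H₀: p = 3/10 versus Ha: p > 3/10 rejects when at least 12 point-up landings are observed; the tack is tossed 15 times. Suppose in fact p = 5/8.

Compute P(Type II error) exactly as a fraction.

Under the alternative p = 5/8, Y ~ Binomial(15, 5/8); β is the probability the test does not reject, P(Y < 12).
Summing C(15,j)·(5/8)^j·(3/8)^{15-j} for j = 0..11 gives 7681591069083/8796093022208.

7681591069083/8796093022208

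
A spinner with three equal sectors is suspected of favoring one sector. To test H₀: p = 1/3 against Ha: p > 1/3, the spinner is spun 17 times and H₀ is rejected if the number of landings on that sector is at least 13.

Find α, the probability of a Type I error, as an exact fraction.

Under H₀, X ~ Binomial(17, 1/3), and α = P(X ≥ 13).
P(X ≥ 13) = Σ_{j=13}^{17} C(17,j)·(1/3)^j·(2/3)^{17-j} = 44099/129140163.

44099/129140163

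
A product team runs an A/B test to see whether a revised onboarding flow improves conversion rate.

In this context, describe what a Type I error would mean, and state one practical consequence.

With the conventional null hypothesis that the new design has no effect on conversion rate:
A Type I error is rejecting H₀ when H₀ is true.
Here that means shipping the new feature to all users when actually the new design has no effect on conversion rate.

A Type I error would mean concluding that the new design increases conversion rate when in fact the new design has no effect on conversion rate. Consequence: engineering effort is spent shipping a change that doesn't actually help.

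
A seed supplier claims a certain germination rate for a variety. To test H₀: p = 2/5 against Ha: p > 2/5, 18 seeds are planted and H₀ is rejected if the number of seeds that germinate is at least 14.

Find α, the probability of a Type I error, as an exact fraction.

976093184/762939453125

Under H₀, Y ~ Binomial(18, 2/5), and α = P(Y ≥ 14).
Adding the binomial terms for j = 14 through 18 with p = 2/5 yields 976093184/762939453125.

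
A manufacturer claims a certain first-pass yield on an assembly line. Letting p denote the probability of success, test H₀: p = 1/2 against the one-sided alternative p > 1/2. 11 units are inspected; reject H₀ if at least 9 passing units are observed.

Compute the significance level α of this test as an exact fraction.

67/2048

Under H₀, K ~ Binomial(11, 1/2), and α = P(K ≥ 9).
P(K ≥ 9) = [C(11,9) + C(11,10) + C(11,11)] / 2^11 = (55 + 11 + 1) / 2048 = 67/2048.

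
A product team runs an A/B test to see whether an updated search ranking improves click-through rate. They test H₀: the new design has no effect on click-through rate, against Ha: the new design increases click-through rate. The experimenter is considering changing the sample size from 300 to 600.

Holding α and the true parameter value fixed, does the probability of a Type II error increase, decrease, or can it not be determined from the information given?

It decreases.

Increasing n separates the H₀ and Ha sampling distributions, so under Ha fewer outcomes land in the acceptance region.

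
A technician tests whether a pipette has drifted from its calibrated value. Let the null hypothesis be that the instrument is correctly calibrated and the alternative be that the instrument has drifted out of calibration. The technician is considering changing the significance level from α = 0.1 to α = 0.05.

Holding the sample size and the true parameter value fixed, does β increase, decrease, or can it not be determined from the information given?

It increases.

A smaller α moves the rejection region further into the tail. With the alternative true, more outcomes now fall outside the rejection region, so failing to reject becomes more likely.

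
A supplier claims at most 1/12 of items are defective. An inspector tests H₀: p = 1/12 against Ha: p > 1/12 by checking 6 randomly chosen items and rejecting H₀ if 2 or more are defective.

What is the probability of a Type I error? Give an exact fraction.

α = P(reject H₀ | H₀ true) = P(K ≥ 2 | p = 1/12), K ~ Binomial(6, 1/12).
Computing the lower-tail complement: 1 − 2737867/2985984 = 248117/2985984.

248117/2985984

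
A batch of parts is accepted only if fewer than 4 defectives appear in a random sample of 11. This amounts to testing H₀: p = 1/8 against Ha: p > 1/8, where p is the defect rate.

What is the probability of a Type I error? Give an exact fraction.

The significance level is the probability, assuming p = 1/8, of seeing 4 or more defectives in 11 draws.
Computing the lower-tail complement: 1 − 1031899379/1073741824 = 41842445/1073741824.

41842445/1073741824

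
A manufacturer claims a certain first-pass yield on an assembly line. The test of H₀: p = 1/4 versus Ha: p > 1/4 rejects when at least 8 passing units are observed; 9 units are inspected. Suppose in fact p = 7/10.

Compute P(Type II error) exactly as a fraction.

Under the alternative p = 7/10, Y ~ Binomial(9, 7/10); β is the probability the test does not reject, P(Y < 8).
Summing C(9,j)·(7/10)^j·(3/10)^{9-j} for j = 0..7 gives 401998383/500000000.

401998383/500000000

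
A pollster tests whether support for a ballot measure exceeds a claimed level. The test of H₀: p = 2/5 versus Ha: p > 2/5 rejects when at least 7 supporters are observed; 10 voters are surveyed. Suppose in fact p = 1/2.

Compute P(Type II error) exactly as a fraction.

Under the alternative p = 1/2, Y ~ Binomial(10, 1/2); β is the probability the test does not reject, P(Y < 7).
Equivalently, β = 1 − P(Y ≥ 7) = 53/64.

53/64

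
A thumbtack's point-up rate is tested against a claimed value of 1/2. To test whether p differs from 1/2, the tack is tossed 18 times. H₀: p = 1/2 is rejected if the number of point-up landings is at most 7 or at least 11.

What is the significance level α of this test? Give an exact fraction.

15751/32768

α = P(K ≤ 7 or K ≥ 11 | p = 1/2), K ~ Binomial(18, 1/2).
By symmetry, α = 2·P(K ≤ 7) = 2·(1 + 18 + 153 + 816 + 3060 + 8568 + 18564 + 31824)/262144 = 126008/262144 = 15751/32768.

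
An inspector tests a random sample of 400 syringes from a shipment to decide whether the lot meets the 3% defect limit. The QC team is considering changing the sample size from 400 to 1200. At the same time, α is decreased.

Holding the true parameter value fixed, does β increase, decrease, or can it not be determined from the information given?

The first change alone would make β decrease; the second alone would make β increase. Which effect dominates depends on the magnitudes, which are not given.

Cannot be determined from the information given.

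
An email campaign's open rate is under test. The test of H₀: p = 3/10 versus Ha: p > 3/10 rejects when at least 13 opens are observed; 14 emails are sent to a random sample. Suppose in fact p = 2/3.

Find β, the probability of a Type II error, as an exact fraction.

Under the alternative p = 2/3, Y ~ Binomial(14, 2/3); β is the probability the test does not reject, P(Y < 13).
Equivalently, β = 1 − P(Y ≥ 13) = 4651897/4782969.

4651897/4782969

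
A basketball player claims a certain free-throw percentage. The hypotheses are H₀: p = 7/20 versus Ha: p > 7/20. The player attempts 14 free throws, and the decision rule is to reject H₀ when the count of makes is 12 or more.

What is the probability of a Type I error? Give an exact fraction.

115588589415551/819200000000000000

Under H₀, K ~ Binomial(14, 7/20), and α = P(K ≥ 12).
Adding the binomial terms for j = 12 through 14 with p = 7/20 yields 115588589415551/819200000000000000.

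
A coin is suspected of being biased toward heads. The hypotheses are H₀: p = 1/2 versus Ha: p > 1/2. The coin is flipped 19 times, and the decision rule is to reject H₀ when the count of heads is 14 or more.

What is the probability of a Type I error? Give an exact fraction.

2083/65536

Under H₀, K ~ Binomial(19, 1/2), and α = P(K ≥ 14).
Summing the upper tail: (11628 + 3876 + 969 + 171 + 19 + 1) / 2^19 = 16664/524288 = 2083/65536.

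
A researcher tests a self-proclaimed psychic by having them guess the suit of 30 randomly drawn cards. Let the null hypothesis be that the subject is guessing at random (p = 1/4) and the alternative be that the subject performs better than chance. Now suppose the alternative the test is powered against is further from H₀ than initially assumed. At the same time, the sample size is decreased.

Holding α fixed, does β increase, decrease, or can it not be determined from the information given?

Cannot be determined from the information given.

The first change alone would make β decrease; the second alone would make β increase. Which effect dominates depends on the magnitudes, which are not given.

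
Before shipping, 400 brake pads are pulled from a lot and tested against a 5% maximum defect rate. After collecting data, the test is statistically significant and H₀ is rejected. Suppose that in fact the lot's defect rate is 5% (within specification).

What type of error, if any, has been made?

Type I error

The conventional null hypothesis here is that the lot's defect rate is 5% (within specification).
H₀ was rejected, but H₀ is actually true.
Rejecting a true null hypothesis is a Type I error (false positive).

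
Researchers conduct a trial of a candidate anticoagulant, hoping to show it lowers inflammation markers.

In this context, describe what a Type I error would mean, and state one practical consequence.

With the conventional null hypothesis that the drug has no effect on inflammation markers:
A Type I error is rejecting H₀ when H₀ is true.
Here that means concluding that the drug is effective when actually the drug has no effect on inflammation markers.

A Type I error would mean concluding that the drug lowers inflammation markers when in fact the drug has no effect on inflammation markers. Consequence: an ineffective drug is approved and marketed, exposing patients to side effects with no benefit.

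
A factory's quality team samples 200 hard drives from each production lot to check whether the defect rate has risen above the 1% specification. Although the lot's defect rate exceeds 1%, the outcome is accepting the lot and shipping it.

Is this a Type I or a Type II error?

The null hypothesis here is that the lot's defect rate is 1% (within specification).
'Accepting the lot and shipping it' corresponds to failing to reject H₀.
H₀ was not rejected but H₀ is false — a Type II error (false negative).

Type II error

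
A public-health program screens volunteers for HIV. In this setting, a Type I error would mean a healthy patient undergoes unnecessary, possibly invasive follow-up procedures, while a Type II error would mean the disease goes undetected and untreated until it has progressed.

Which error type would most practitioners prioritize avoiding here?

Type II error

The Type II consequence (the disease goes undetected and untreated until it has progressed) is more severe than the Type I consequence (a healthy patient undergoes unnecessary, possibly invasive follow-up procedures).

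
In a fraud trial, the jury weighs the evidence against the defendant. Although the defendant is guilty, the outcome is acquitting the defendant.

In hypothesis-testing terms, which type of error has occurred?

The null hypothesis here is that the defendant is innocent.
'Acquitting the defendant' corresponds to failing to reject H₀.
H₀ was not rejected but H₀ is false — a Type II error (false negative).

Type II error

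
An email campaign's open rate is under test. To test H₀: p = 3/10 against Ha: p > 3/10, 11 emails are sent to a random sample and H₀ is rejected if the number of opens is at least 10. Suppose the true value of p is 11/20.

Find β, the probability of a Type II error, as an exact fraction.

20194688329389/20480000000000

A Type II error is failing to reject when Ha holds: with p = 11/20, β = P(K ≤ 9).
Equivalently, β = 1 − P(K ≥ 10) = 20194688329389/20480000000000.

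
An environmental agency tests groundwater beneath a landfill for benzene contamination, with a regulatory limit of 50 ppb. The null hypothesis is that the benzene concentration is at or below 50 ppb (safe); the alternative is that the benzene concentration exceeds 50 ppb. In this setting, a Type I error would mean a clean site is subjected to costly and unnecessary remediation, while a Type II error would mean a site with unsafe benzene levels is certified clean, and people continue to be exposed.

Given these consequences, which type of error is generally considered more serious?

Type II error

The Type II consequence (a site with unsafe benzene levels is certified clean, and people continue to be exposed) is more severe than the Type I consequence (a clean site is subjected to costly and unnecessary remediation).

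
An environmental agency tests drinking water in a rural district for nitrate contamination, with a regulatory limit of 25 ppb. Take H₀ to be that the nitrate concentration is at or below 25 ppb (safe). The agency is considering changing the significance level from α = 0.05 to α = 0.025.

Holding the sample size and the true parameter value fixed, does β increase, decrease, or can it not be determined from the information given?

A smaller α moves the rejection region further into the tail. With the alternative true, more outcomes now fall outside the rejection region, so failing to reject becomes more likely.

It increases.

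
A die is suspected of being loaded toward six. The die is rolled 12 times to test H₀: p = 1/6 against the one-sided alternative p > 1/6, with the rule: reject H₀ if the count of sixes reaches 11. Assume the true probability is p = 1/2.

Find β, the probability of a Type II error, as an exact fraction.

A Type II error is failing to reject when Ha holds: with p = 1/2, β = P(K ≤ 10).
Equivalently, β = 1 − P(K ≥ 11) = 4083/4096.

4083/4096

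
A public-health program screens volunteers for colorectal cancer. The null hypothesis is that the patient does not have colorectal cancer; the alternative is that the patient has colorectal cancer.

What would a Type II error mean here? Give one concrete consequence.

A Type II error is failing to reject H₀ when H₀ is false.
Here that means clearing the patient as negative when actually the patient has colorectal cancer.

A Type II error would mean concluding that the patient does not have colorectal cancer (or at least failing to establish that the patient has colorectal cancer) when in fact the patient has colorectal cancer. Consequence: the disease goes undetected and untreated until it has progressed.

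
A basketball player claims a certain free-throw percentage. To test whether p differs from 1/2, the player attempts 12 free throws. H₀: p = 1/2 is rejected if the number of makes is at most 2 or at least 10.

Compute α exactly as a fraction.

79/2048

The significance level is the null-hypothesis probability of the rejection region {≤2} ∪ {≥10}.
Each tail has probability (1 + 12 + 66)/4096; doubling gives α = 158/4096 = 79/2048.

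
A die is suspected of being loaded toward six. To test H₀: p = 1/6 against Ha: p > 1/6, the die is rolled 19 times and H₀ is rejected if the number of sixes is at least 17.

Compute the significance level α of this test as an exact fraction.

1457/203119913336832

The Type I error probability is α = P(S ≥ 17) computed under H₀, where S ~ Binomial(19, 1/6).
P(S ≥ 17) = Σ_{j=17}^{19} C(19,j)·(1/6)^j·(5/6)^{19-j} = 1457/203119913336832.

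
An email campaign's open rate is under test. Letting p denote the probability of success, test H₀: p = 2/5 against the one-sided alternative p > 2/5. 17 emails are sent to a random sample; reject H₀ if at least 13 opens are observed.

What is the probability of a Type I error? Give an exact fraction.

The Type I error probability is α = P(K ≥ 13) computed under H₀, where K ~ Binomial(17, 2/5).
Summing C(17,j)(2/5)^j(3/5)^{17−j} for j = 13,…,17 gives 384729088/152587890625.

384729088/152587890625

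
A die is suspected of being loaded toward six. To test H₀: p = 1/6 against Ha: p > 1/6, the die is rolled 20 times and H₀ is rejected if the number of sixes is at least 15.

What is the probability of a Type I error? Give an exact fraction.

1434041/101559956668416

Under H₀, K ~ Binomial(20, 1/6), and α = P(K ≥ 15).
Summing C(20,j)(1/6)^j(5/6)^{20−j} for j = 15,…,20 gives 1434041/101559956668416.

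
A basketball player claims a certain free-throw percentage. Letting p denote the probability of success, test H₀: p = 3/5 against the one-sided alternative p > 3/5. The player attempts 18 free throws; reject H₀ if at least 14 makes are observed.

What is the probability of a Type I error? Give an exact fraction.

71844977349/762939453125

Under H₀, Y ~ Binomial(18, 3/5), and α = P(Y ≥ 14).
Summing C(18,j)(3/5)^j(2/5)^{18−j} for j = 14,…,18 gives 71844977349/762939453125.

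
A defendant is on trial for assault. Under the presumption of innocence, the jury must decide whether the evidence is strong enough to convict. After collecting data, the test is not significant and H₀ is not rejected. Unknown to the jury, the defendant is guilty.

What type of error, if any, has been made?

The conventional null hypothesis here is that the defendant is innocent.
H₀ was not rejected, but H₀ is actually false.
Failing to reject a false null hypothesis is a Type II error (false negative).

Type II error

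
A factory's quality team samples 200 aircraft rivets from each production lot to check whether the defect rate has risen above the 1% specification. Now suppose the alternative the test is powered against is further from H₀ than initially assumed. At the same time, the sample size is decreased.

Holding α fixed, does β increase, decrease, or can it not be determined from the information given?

The first change alone would make β decrease; the second alone would make β increase. Which effect dominates depends on the magnitudes, which are not given.

Cannot be determined from the information given.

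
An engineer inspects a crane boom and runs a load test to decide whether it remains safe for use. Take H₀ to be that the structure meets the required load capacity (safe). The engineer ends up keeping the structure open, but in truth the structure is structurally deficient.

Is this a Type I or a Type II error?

'Keeping the structure open' corresponds to failing to reject H₀.
H₀ was not rejected but H₀ is false — a Type II error (false negative).

Type II error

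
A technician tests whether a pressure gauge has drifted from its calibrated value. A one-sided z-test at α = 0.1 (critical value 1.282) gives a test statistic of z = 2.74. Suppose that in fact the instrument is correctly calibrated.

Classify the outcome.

Type I error

The conventional null hypothesis is that the instrument is correctly calibrated.
Since z = 2.74 > z* = 1.282, H₀ is rejected.
H₀ is true (actually the instrument is correctly calibrated).
Rejecting a true H₀ is a Type I error.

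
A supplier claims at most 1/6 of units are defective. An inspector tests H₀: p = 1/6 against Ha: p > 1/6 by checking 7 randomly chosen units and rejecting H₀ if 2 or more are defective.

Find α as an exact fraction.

7703/23328

The significance level is the probability, assuming p = 1/6, of seeing 2 or more defectives in 7 draws.
Computing the lower-tail complement: 1 − 15625/23328 = 7703/23328.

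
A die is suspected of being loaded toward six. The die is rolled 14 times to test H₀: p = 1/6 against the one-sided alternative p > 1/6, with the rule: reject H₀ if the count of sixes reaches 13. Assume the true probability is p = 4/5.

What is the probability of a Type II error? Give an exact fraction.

β = P(fail to reject H₀ | Ha true) = P(Y ≤ 12 | p = 4/5), Y ~ Binomial(14, 4/5).
Adding the binomial probabilities P(Y=0)+…+P(Y=12) at p = 4/5 gives 4895556073/6103515625.

4895556073/6103515625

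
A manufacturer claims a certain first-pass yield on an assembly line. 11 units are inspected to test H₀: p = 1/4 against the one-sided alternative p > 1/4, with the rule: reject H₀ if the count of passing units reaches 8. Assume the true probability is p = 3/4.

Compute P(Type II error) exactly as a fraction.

Under the alternative p = 3/4, K ~ Binomial(11, 3/4); β is the probability the test does not reject, P(K < 8).
Summing C(11,j)·(3/4)^j·(1/4)^{11-j} for j = 0..7 gives 150311/524288.

150311/524288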